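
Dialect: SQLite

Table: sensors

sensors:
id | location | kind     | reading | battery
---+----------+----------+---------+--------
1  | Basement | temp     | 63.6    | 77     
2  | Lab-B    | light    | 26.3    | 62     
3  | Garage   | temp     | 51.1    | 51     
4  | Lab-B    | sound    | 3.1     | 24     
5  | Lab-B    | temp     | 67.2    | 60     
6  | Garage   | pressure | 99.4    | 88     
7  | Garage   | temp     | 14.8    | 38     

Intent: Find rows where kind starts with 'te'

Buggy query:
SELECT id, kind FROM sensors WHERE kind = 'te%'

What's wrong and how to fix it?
Bug: Wildcards only work with LIKE; '=' treats '%' as a literal character

Fix: Replace '=' with LIKE so 'te%' is treated as a pattern

Corrected query:
SELECT id, kind FROM sensors WHERE kind LIKE 'te%'

Result:
id | kind
---+-----
1  | temp
3  | temp
5  | temp
7  | temp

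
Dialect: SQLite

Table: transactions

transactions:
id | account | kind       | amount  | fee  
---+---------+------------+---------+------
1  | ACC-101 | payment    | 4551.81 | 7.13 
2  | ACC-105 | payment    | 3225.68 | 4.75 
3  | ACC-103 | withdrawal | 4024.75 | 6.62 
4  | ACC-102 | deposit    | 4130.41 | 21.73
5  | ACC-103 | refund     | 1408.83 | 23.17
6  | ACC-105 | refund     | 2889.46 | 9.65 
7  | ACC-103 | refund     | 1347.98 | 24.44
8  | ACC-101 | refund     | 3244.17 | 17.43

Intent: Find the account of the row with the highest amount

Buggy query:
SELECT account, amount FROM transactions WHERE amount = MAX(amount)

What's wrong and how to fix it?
Bug: WHERE is evaluated per row; an aggregate over the whole table isn't defined there

Fix: Use a subquery: WHERE amount = (SELECT MAX(amount) FROM transactions)

Corrected query:
SELECT account, amount FROM transactions WHERE amount = (SELECT MAX(amount) FROM transactions)

Result:
account | amount 
--------+--------
ACC-101 | 4551.81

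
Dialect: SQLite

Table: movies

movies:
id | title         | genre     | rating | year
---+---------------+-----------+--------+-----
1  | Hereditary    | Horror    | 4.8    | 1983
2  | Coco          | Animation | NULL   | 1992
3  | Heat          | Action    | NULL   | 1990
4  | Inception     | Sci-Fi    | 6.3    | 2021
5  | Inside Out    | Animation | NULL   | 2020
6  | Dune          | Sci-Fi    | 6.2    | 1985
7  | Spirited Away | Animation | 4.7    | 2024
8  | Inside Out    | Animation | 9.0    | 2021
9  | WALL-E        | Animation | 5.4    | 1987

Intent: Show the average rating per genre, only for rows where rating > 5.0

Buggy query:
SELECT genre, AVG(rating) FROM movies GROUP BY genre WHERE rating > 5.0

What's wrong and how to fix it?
Bug: WHERE cannot follow GROUP BY

Fix: Move the WHERE clause before GROUP BY

Corrected query:
SELECT genre, AVG(rating) FROM movies WHERE rating > 5.0 GROUP BY genre

Result:
genre     | AVG(rating)
----------+------------
Animation | 7.2        
Sci-Fi    | 6.25       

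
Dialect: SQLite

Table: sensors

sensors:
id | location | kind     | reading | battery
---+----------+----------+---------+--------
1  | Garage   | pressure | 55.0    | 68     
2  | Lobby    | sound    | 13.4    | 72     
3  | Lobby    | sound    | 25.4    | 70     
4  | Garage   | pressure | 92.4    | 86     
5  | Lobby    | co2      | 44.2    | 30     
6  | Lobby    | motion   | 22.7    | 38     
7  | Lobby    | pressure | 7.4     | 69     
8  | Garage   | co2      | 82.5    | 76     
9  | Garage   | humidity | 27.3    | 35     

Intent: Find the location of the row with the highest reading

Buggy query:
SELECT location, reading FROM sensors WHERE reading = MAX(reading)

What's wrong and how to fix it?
Bug: MAX(reading) is an aggregate and cannot be used directly in WHERE

Fix: Wrap MAX in a scalar subquery so WHERE compares against a single value

Corrected query:
SELECT location, reading FROM sensors WHERE reading = (SELECT MAX(reading) FROM sensors)

Result:
location | reading
---------+--------
Garage   | 92.4   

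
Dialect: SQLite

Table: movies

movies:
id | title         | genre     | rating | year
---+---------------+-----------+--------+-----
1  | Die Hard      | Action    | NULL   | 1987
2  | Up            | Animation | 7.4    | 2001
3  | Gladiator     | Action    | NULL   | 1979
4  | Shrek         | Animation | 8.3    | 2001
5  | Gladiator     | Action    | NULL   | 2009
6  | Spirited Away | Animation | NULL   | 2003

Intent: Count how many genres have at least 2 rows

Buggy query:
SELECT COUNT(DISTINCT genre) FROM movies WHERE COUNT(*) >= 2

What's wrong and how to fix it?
Bug: COUNT(*) cannot appear in WHERE; the per-group count doesn't exist yet

Fix: Group first with HAVING COUNT(*) >= 2, then COUNT the resulting groups

Corrected query:
SELECT COUNT(*) FROM (SELECT genre FROM movies GROUP BY genre HAVING COUNT(*) >= 2)

Result:
COUNT(*)
--------
2       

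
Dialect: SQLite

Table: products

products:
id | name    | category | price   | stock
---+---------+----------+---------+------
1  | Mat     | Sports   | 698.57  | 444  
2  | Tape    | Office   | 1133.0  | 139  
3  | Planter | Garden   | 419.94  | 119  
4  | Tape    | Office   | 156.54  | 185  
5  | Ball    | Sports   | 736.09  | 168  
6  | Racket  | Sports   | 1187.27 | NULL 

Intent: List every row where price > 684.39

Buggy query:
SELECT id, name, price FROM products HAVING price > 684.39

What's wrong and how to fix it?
Bug: This is a non-aggregate query (no GROUP BY, no aggregates), so in SQLite the HAVING clause is invalid here; a row-level condition belongs in WHERE

Fix: Use WHERE for row-level filtering

Corrected query:
SELECT id, name, price FROM products WHERE price > 684.39

Result:
id | name   | price  
---+--------+--------
1  | Mat    | 698.57 
2  | Tape   | 1133   
5  | Ball   | 736.09 
6  | Racket | 1187.27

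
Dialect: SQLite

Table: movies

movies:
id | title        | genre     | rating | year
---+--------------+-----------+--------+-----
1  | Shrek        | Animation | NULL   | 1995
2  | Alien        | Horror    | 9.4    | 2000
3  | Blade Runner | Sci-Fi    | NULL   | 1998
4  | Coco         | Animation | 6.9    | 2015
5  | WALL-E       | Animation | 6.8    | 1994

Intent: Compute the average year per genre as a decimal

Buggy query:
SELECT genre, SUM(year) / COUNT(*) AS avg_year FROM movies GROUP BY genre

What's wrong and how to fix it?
Bug: SUM(year) and COUNT(*) are both integers; the division truncates the fractional part

Fix: Cast one side to REAL so the division keeps the fractional part

Corrected query:
SELECT genre, SUM(year) * 1.0 / COUNT(*) AS avg_year FROM movies GROUP BY genre

Result:
genre     | avg_year   
----------+------------
Animation | 2001.333333
Horror    | 2000       
Sci-Fi    | 1998       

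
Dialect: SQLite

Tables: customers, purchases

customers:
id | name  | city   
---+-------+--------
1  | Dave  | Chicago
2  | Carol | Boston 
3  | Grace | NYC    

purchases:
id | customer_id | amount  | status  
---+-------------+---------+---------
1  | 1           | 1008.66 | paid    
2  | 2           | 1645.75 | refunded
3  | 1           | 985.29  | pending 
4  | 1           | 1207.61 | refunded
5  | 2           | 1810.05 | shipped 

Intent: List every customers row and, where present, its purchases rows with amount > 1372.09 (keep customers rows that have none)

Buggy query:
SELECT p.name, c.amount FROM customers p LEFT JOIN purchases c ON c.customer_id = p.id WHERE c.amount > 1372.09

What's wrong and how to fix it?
Bug: Filtering c.amount in WHERE discards the NULL rows produced by LEFT JOIN, turning it into an inner join

Fix: Put 'c.amount > 1372.09' in the JOIN's ON clause instead of WHERE

Corrected query:
SELECT p.name, c.amount FROM customers p LEFT JOIN purchases c ON c.customer_id = p.id AND c.amount > 1372.09

Result:
name  | amount 
------+--------
Dave  | NULL   
Carol | 1645.75
Carol | 1810.05
Grace | NULL   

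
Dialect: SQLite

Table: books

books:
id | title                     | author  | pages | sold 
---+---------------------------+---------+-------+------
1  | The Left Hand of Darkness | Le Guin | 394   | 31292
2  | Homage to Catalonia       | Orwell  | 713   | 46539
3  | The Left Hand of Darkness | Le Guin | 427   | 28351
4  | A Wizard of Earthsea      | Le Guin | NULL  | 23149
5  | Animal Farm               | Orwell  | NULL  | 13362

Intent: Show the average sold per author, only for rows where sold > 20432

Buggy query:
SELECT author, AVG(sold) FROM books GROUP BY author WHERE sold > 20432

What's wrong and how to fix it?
Bug: WHERE cannot follow GROUP BY

Fix: Move the WHERE clause before GROUP BY

Corrected query:
SELECT author, AVG(sold) FROM books WHERE sold > 20432 GROUP BY author

Result:
author  | AVG(sold)   
--------+-------------
Le Guin | 27597.333333
Orwell  | 46539       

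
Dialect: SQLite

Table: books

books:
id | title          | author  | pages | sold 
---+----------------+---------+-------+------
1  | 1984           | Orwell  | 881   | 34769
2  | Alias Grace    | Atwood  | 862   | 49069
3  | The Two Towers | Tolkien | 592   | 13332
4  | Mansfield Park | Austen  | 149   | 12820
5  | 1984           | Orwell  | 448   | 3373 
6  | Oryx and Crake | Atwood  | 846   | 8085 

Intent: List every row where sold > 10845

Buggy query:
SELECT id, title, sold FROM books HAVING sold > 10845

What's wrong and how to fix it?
Bug: This is a non-aggregate query (no GROUP BY, no aggregates), so in SQLite the HAVING clause is invalid here; a row-level condition belongs in WHERE

Fix: Use WHERE for row-level filtering

Corrected query:
SELECT id, title, sold FROM books WHERE sold > 10845

Result:
id | title          | sold 
---+----------------+------
1  | 1984           | 34769
2  | Alias Grace    | 49069
3  | The Two Towers | 13332
4  | Mansfield Park | 12820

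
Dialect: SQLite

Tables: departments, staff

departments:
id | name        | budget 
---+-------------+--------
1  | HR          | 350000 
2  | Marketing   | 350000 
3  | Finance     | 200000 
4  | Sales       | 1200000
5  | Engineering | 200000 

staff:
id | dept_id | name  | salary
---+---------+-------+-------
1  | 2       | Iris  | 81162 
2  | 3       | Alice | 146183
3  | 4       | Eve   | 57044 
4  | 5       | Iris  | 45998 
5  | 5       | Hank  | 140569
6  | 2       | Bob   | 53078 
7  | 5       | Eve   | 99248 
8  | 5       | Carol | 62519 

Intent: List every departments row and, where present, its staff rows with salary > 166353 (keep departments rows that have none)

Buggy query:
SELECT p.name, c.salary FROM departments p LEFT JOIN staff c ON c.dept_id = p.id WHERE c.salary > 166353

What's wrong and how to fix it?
Bug: A WHERE condition on the right-hand table after LEFT JOIN drops unmatched parents

Fix: Move the right-table condition into the ON clause so unmatched parents are kept

Corrected query:
SELECT p.name, c.salary FROM departments p LEFT JOIN staff c ON c.dept_id = p.id AND c.salary > 166353

Result:
name        | salary
------------+-------
HR          | NULL  
Marketing   | NULL  
Finance     | NULL  
Sales       | NULL  
Engineering | NULL  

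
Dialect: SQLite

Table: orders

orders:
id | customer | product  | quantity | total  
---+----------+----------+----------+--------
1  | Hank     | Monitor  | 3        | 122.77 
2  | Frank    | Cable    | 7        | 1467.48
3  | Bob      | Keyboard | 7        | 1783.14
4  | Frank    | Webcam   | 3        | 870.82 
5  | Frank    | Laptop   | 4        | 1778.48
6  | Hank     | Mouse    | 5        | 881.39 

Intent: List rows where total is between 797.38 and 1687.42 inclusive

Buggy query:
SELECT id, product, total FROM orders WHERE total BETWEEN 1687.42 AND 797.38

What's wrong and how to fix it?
Bug: The bounds are reversed; BETWEEN a AND b requires a <= b to match anything

Fix: Swap the bounds so the smaller value comes first

Corrected query:
SELECT id, product, total FROM orders WHERE total BETWEEN 797.38 AND 1687.42

Result:
id | product | total  
---+---------+--------
2  | Cable   | 1467.48
4  | Webcam  | 870.82 
6  | Mouse   | 881.39 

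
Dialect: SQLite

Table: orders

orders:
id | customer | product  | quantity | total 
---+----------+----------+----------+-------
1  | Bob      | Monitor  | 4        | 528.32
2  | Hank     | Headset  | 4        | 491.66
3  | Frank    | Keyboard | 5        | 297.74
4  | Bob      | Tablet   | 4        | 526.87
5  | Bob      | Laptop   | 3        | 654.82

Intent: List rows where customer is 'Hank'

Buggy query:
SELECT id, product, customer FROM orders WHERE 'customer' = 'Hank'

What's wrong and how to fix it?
Bug: Single quotes denote string literals in SQL; the column name is being compared as a constant string

Fix: Reference the column as customer without single quotes

Corrected query:
SELECT id, product, customer FROM orders WHERE customer = 'Hank'

Result:
id | product | customer
---+---------+---------
2  | Headset | Hank    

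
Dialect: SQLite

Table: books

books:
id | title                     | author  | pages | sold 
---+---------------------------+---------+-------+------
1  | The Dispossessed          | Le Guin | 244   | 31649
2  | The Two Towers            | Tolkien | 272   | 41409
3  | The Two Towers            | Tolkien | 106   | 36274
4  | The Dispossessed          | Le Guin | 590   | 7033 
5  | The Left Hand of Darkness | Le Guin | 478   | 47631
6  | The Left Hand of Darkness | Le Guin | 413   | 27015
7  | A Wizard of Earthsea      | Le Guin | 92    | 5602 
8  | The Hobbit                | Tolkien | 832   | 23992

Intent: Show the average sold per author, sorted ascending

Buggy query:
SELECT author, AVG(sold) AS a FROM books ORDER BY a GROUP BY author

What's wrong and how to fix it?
Bug: ORDER BY appears before GROUP BY; SQL clause order requires GROUP BY first

Fix: Move ORDER BY to the end, after GROUP BY

Corrected query:
SELECT author, AVG(sold) AS a FROM books GROUP BY author ORDER BY a

Result:
author  | a           
--------+-------------
Le Guin | 23786       
Tolkien | 33891.666667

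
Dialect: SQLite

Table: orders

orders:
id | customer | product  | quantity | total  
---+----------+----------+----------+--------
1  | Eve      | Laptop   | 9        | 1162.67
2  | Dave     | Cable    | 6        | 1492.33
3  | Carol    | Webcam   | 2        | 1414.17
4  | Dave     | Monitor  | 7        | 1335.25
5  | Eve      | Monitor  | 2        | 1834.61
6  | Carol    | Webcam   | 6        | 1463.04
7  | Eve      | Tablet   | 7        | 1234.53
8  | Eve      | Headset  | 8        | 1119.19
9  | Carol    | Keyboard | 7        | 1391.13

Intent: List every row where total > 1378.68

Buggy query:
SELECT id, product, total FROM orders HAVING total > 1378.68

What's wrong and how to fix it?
Bug: HAVING filters the output of aggregation, but this query has no GROUP BY and no aggregate functions, so SQLite rejects it (HAVING clause on a non-aggregate query); the condition here is per row

Fix: Replace HAVING with WHERE since the condition applies to individual rows

Corrected query:
SELECT id, product, total FROM orders WHERE total > 1378.68

Result:
id | product  | total  
---+----------+--------
2  | Cable    | 1492.33
3  | Webcam   | 1414.17
5  | Monitor  | 1834.61
6  | Webcam   | 1463.04
9  | Keyboard | 1391.13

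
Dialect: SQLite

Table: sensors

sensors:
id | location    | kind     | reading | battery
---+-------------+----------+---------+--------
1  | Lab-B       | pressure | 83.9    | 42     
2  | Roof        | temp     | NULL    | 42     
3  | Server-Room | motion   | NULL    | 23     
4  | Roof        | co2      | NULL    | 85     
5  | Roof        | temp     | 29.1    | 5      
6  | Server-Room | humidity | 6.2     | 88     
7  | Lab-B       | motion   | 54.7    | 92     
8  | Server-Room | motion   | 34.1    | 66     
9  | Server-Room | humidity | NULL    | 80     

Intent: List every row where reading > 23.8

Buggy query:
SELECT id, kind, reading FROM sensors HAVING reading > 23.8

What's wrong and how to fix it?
Bug: HAVING filters the output of aggregation, but this query has no GROUP BY and no aggregate functions, so SQLite rejects it (HAVING clause on a non-aggregate query); the condition here is per row

Fix: Replace HAVING with WHERE since the condition applies to individual rows

Corrected query:
SELECT id, kind, reading FROM sensors WHERE reading > 23.8

Result:
id | kind     | reading
---+----------+--------
1  | pressure | 83.9   
5  | temp     | 29.1   
7  | motion   | 54.7   
8  | motion   | 34.1   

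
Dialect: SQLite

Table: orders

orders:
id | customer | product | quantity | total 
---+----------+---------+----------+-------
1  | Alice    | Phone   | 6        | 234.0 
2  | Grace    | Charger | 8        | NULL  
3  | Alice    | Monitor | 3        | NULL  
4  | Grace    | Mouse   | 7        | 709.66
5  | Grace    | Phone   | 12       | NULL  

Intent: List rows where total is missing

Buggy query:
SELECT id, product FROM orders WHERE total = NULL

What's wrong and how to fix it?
Bug: Comparing to NULL with '=' never matches; NULL = NULL is unknown, not true

Fix: Replace '= NULL' with 'IS NULL'

Corrected query:
SELECT id, product FROM orders WHERE total IS NULL

Result:
id | product
---+--------
2  | Charger
3  | Monitor
5  | Phone  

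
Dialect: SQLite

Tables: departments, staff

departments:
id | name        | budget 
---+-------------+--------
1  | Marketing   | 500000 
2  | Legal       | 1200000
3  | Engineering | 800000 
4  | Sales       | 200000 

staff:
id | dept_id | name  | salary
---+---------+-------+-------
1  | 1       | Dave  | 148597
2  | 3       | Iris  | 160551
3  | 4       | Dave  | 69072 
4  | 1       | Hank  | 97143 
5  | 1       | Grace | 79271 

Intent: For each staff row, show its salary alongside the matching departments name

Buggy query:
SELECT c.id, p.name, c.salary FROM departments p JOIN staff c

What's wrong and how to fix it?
Bug: Missing join condition: each staff row is matched to all departments rows instead of just its own

Fix: Specify the join condition linking the foreign key to the parent id

Corrected query:
SELECT c.id, p.name, c.salary FROM departments p JOIN staff c ON c.dept_id = p.id

Result:
id | name        | salary
---+-------------+-------
1  | Marketing   | 148597
2  | Engineering | 160551
3  | Sales       | 69072 
4  | Marketing   | 97143 
5  | Marketing   | 79271 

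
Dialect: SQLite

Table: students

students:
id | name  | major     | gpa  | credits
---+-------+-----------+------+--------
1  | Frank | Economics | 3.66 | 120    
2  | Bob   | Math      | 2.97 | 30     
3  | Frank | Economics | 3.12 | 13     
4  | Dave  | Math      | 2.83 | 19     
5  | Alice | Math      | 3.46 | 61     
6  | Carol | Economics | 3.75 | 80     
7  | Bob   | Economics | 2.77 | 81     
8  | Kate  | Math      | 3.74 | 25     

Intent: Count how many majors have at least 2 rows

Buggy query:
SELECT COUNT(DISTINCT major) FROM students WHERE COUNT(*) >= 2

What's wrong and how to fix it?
Bug: COUNT(*) cannot appear in WHERE; the per-group count doesn't exist yet

Fix: Group first with HAVING COUNT(*) >= 2, then COUNT the resulting groups

Corrected query:
SELECT COUNT(*) FROM (SELECT major FROM students GROUP BY major HAVING COUNT(*) >= 2)

Result:
COUNT(*)
--------
2       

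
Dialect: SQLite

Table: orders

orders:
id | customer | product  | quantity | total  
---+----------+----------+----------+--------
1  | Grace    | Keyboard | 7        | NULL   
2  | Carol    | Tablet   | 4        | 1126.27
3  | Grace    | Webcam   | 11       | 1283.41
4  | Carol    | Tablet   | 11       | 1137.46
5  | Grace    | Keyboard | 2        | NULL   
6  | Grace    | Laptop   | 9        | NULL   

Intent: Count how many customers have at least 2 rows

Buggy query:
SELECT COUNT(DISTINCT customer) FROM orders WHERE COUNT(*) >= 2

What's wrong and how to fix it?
Bug: COUNT(*) cannot appear in WHERE; the per-group count doesn't exist yet

Fix: Use a subquery that GROUPs and filters with HAVING, then count its rows

Corrected query:
SELECT COUNT(*) FROM (SELECT customer FROM orders GROUP BY customer HAVING COUNT(*) >= 2)

Result:
COUNT(*)
--------
2       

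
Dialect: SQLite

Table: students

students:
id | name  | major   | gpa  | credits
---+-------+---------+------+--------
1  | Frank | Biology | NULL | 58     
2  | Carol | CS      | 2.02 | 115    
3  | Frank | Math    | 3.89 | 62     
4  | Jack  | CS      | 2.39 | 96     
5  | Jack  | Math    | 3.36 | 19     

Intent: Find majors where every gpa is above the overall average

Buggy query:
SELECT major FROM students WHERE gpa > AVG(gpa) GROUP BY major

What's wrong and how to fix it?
Bug: WHERE evaluates per row before aggregation, so AVG() is unavailable

Fix: Use a subquery for AVG and a HAVING MIN(...) filter so the condition holds for every row in the group

Corrected query:
SELECT major FROM students GROUP BY major HAVING MIN(gpa) > (SELECT AVG(gpa) FROM students)

Result:
major
-----
Math 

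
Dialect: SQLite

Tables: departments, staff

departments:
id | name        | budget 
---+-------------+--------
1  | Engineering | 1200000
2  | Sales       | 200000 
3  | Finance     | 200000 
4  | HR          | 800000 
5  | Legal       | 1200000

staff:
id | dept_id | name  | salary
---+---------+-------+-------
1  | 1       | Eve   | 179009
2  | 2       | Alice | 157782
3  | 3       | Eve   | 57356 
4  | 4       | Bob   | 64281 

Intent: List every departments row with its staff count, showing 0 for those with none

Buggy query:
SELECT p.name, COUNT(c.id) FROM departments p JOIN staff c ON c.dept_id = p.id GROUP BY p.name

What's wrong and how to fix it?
Bug: An inner join excludes parents with zero children

Fix: Switch to LEFT JOIN to retain unmatched parent rows

Corrected query:
SELECT p.name, COUNT(c.id) FROM departments p LEFT JOIN staff c ON c.dept_id = p.id GROUP BY p.name

Result:
name        | COUNT(c.id)
------------+------------
Engineering | 1          
Finance     | 1          
HR          | 1          
Legal       | 0          
Sales       | 1          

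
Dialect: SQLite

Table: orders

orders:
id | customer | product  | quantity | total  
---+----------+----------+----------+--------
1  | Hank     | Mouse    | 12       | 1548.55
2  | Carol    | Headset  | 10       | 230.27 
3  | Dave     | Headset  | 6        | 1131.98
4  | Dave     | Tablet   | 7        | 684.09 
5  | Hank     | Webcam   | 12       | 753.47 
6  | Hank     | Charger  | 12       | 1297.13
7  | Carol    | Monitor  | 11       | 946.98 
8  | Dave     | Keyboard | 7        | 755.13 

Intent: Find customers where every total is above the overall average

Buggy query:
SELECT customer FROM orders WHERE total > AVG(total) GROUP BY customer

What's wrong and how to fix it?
Bug: WHERE evaluates per row before aggregation, so AVG() is unavailable

Fix: Compute the overall average in a scalar subquery and compare each group's MIN against it in HAVING

Corrected query:
SELECT customer FROM orders GROUP BY customer HAVING MIN(total) > (SELECT AVG(total) FROM orders)

Result:
(no rows)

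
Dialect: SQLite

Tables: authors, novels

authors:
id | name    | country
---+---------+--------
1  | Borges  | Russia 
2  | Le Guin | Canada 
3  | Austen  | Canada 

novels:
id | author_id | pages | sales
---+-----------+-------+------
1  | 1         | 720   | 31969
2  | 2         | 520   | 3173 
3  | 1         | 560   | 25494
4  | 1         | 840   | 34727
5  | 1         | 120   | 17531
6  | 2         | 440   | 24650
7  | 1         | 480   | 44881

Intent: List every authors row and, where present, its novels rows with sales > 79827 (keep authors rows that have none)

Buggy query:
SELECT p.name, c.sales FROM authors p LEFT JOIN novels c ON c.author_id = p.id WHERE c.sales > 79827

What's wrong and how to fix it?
Bug: Filtering c.sales in WHERE discards the NULL rows produced by LEFT JOIN, turning it into an inner join

Fix: Put 'c.sales > 79827' in the JOIN's ON clause instead of WHERE

Corrected query:
SELECT p.name, c.sales FROM authors p LEFT JOIN novels c ON c.author_id = p.id AND c.sales > 79827

Result:
name    | sales
--------+------
Borges  | NULL 
Le Guin | NULL 
Austen  | NULL 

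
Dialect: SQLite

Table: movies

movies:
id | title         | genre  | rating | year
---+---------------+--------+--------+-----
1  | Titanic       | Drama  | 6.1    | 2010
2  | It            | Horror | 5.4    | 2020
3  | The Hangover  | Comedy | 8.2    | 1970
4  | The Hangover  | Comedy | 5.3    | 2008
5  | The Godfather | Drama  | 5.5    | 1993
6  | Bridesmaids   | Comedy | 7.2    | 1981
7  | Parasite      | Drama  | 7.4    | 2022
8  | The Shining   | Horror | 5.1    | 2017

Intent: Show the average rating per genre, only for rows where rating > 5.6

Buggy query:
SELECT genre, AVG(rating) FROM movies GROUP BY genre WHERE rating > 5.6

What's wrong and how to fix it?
Bug: Row-level WHERE must come before GROUP BY in the clause order

Fix: Place WHERE between FROM and GROUP BY

Corrected query:
SELECT genre, AVG(rating) FROM movies WHERE rating > 5.6 GROUP BY genre

Result:
genre  | AVG(rating)
-------+------------
Comedy | 7.7        
Drama  | 6.75       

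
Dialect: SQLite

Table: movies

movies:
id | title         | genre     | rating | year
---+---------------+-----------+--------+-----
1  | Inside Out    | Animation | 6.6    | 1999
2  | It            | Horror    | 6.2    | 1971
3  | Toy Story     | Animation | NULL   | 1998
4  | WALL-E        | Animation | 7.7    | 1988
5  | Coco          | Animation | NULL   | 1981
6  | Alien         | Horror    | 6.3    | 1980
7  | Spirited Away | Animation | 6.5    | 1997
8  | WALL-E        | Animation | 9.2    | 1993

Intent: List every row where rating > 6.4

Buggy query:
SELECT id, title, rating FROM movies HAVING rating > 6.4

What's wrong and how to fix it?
Bug: This is a non-aggregate query (no GROUP BY, no aggregates), so in SQLite the HAVING clause is invalid here; a row-level condition belongs in WHERE

Fix: Use WHERE for row-level filtering

Corrected query:
SELECT id, title, rating FROM movies WHERE rating > 6.4

Result:
id | title         | rating
---+---------------+-------
1  | Inside Out    | 6.6   
4  | WALL-E        | 7.7   
7  | Spirited Away | 6.5   
8  | WALL-E        | 9.2   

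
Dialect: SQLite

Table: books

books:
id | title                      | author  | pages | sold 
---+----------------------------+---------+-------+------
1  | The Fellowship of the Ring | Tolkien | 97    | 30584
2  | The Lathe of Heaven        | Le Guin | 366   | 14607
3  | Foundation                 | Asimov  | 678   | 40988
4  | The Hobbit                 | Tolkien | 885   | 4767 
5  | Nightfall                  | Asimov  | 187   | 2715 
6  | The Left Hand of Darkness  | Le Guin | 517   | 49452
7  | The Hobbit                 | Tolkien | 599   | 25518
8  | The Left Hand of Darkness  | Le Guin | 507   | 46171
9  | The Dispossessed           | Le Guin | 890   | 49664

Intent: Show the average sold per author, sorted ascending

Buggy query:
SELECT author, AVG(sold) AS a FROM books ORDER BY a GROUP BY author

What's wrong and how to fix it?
Bug: ORDER BY appears before GROUP BY; SQL clause order requires GROUP BY first

Fix: Reorder: SELECT … FROM … GROUP BY … ORDER BY …

Corrected query:
SELECT author, AVG(sold) AS a FROM books GROUP BY author ORDER BY a

Result:
author  | a           
--------+-------------
Tolkien | 20289.666667
Asimov  | 21851.5     
Le Guin | 39973.5     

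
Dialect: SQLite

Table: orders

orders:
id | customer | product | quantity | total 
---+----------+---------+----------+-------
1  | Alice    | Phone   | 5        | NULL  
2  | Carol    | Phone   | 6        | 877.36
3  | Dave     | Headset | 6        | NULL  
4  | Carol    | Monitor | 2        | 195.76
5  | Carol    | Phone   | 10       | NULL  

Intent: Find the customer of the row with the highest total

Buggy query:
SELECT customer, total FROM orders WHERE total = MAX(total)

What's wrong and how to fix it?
Bug: WHERE is evaluated per row; an aggregate over the whole table isn't defined there

Fix: Use a subquery: WHERE total = (SELECT MAX(total) FROM orders)

Corrected query:
SELECT customer, total FROM orders WHERE total = (SELECT MAX(total) FROM orders)

Result:
customer | total 
---------+-------
Carol    | 877.36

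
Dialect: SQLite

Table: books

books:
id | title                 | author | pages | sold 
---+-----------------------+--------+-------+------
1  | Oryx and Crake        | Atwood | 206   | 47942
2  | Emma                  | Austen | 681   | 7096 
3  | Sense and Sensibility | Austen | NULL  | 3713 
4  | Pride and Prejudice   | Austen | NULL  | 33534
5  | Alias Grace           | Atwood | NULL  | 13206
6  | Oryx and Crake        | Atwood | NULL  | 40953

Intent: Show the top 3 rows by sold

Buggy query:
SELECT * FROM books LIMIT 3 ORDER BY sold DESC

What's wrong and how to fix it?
Bug: ORDER BY cannot follow LIMIT; LIMIT is the final clause

Fix: Sort with ORDER BY, then apply LIMIT

Corrected query:
SELECT * FROM books ORDER BY sold DESC LIMIT 3

Result:
id | title               | author | pages | sold 
---+---------------------+--------+-------+------
1  | Oryx and Crake      | Atwood | 206   | 47942
6  | Oryx and Crake      | Atwood | NULL  | 40953
4  | Pride and Prejudice | Austen | NULL  | 33534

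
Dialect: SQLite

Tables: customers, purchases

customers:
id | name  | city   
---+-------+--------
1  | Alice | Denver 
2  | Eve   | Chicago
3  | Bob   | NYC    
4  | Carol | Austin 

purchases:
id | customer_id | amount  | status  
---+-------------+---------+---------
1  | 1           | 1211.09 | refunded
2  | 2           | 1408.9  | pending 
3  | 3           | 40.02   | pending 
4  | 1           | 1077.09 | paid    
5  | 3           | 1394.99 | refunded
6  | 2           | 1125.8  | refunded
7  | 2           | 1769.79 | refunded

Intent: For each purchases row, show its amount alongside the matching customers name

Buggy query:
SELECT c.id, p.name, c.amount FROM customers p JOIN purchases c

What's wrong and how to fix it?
Bug: Missing join condition: each purchases row is matched to all customers rows instead of just its own

Fix: Specify the join condition linking the foreign key to the parent id

Corrected query:
SELECT c.id, p.name, c.amount FROM customers p JOIN purchases c ON c.customer_id = p.id

Result:
id | name  | amount 
---+-------+--------
1  | Alice | 1211.09
2  | Eve   | 1408.9 
3  | Bob   | 40.02  
4  | Alice | 1077.09
5  | Bob   | 1394.99
6  | Eve   | 1125.8 
7  | Eve   | 1769.79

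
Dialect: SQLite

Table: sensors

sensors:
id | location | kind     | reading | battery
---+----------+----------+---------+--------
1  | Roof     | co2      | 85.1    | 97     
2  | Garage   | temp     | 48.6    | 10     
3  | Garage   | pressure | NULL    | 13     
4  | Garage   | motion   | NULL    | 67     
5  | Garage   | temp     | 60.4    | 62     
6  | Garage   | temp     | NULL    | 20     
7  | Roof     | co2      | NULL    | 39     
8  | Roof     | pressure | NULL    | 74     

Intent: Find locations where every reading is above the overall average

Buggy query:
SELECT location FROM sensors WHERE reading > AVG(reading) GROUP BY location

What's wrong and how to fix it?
Bug: AVG() is an aggregate; it can't sit directly in WHERE

Fix: Compute the overall average in a scalar subquery and compare each group's MIN against it in HAVING

Corrected query:
SELECT location FROM sensors GROUP BY location HAVING MIN(reading) > (SELECT AVG(reading) FROM sensors)

Result:
location
--------
Roof    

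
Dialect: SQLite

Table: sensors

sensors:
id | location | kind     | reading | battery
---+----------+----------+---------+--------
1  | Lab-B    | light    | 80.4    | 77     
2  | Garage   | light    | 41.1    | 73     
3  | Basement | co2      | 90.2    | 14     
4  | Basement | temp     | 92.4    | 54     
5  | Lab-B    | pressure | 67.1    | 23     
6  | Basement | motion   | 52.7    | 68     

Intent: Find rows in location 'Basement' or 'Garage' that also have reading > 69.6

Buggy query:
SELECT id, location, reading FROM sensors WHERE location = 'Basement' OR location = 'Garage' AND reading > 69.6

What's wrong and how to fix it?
Bug: Without parentheses, AND is evaluated before OR, so the reading filter only applies to the 'Garage' branch

Fix: Group the OR with parentheses (or use IN), then AND the threshold

Corrected query:
SELECT id, location, reading FROM sensors WHERE (location = 'Basement' OR location = 'Garage') AND reading > 69.6

Result:
id | location | reading
---+----------+--------
3  | Basement | 90.2   
4  | Basement | 92.4   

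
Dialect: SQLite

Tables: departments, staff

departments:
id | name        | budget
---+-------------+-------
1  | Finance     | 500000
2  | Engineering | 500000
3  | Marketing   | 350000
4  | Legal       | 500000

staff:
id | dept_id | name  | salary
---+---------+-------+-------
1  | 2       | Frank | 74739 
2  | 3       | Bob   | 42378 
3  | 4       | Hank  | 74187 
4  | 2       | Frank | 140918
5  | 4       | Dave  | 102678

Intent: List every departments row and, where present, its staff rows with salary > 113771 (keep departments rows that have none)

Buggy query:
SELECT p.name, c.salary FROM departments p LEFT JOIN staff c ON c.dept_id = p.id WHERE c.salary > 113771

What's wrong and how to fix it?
Bug: Filtering c.salary in WHERE discards the NULL rows produced by LEFT JOIN, turning it into an inner join

Fix: Move the right-table condition into the ON clause so unmatched parents are kept

Corrected query:
SELECT p.name, c.salary FROM departments p LEFT JOIN staff c ON c.dept_id = p.id AND c.salary > 113771

Result:
name        | salary
------------+-------
Finance     | NULL  
Engineering | 140918
Marketing   | NULL  
Legal       | NULL  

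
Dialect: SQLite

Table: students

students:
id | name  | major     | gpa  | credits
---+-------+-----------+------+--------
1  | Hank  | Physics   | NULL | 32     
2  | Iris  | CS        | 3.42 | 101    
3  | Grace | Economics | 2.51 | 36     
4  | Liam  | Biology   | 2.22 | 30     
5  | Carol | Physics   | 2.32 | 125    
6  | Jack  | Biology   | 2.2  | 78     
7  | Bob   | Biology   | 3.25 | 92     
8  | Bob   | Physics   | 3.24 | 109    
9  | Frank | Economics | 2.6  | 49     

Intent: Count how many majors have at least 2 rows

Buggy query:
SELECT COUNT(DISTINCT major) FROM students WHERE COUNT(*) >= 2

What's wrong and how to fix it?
Bug: WHERE filters individual rows, not groups, so a group-level COUNT is invalid there

Fix: Use a subquery that GROUPs and filters with HAVING, then count its rows

Corrected query:
SELECT COUNT(*) FROM (SELECT major FROM students GROUP BY major HAVING COUNT(*) >= 2)

Result:
COUNT(*)
--------
3       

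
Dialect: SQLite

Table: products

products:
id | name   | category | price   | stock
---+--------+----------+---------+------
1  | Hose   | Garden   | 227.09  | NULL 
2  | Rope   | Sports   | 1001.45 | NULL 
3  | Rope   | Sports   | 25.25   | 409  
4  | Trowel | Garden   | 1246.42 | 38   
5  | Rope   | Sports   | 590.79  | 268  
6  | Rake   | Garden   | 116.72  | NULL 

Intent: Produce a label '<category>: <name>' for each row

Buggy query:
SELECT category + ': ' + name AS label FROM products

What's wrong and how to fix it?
Bug: SQLite uses || for string concatenation; + coerces text to numbers (yielding 0)

Fix: Replace + with || to concatenate text

Corrected query:
SELECT category || ': ' || name AS label FROM products

Result:
label         
--------------
Garden: Hose  
Sports: Rope  
Sports: Rope  
Garden: Trowel
Sports: Rope  
Garden: Rake  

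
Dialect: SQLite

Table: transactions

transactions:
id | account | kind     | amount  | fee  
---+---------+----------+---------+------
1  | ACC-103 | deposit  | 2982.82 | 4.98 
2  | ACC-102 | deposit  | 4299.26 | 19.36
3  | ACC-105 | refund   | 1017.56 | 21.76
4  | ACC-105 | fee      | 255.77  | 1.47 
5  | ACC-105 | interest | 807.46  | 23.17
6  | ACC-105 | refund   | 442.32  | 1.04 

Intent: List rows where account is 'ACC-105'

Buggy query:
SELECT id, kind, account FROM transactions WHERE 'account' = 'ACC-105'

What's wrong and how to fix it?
Bug: 'account' in single quotes is a string literal, not the column; the comparison is literal-vs-literal and never true

Fix: Remove the quotes around the column name (or use double quotes for an identifier)

Corrected query:
SELECT id, kind, account FROM transactions WHERE account = 'ACC-105'

Result:
id | kind     | account
---+----------+--------
3  | refund   | ACC-105
4  | fee      | ACC-105
5  | interest | ACC-105
6  | refund   | ACC-105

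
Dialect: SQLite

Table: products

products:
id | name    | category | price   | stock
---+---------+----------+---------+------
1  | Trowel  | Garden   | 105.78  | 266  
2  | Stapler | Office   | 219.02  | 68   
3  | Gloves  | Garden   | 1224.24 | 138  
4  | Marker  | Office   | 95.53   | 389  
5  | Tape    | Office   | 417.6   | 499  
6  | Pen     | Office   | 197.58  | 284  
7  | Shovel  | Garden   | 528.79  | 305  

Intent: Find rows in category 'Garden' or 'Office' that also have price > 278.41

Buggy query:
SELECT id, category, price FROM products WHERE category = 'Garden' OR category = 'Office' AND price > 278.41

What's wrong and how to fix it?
Bug: Without parentheses, AND is evaluated before OR, so the price filter only applies to the 'Office' branch

Fix: Add parentheses around the OR so the AND applies to both alternatives

Corrected query:
SELECT id, category, price FROM products WHERE (category = 'Garden' OR category = 'Office') AND price > 278.41

Result:
id | category | price  
---+----------+--------
3  | Garden   | 1224.24
5  | Office   | 417.6  
7  | Garden   | 528.79 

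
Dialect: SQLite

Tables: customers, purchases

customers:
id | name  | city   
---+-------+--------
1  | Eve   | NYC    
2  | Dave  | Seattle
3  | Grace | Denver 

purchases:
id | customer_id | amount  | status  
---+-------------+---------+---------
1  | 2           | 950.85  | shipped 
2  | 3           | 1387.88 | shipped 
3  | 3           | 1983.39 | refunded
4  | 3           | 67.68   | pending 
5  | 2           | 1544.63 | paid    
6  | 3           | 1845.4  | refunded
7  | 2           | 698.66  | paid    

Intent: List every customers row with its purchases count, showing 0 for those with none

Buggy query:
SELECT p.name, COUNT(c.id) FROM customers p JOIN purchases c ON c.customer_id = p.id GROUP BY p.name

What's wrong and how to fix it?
Bug: INNER JOIN drops customers rows that have no matching purchases rows

Fix: Switch to LEFT JOIN to retain unmatched parent rows

Corrected query:
SELECT p.name, COUNT(c.id) FROM customers p LEFT JOIN purchases c ON c.customer_id = p.id GROUP BY p.name

Result:
name  | COUNT(c.id)
------+------------
Dave  | 3          
Eve   | 0          
Grace | 4          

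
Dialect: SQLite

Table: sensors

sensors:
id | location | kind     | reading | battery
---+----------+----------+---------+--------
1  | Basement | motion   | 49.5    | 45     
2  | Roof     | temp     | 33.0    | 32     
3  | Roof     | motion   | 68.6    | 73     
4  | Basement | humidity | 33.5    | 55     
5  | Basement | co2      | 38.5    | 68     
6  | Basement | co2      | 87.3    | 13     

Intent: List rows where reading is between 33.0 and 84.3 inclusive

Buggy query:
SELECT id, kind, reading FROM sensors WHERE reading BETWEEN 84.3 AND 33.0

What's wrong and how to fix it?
Bug: The bounds are reversed; BETWEEN a AND b requires a <= b to match anything

Fix: Write BETWEEN 33.0 AND 84.3

Corrected query:
SELECT id, kind, reading FROM sensors WHERE reading BETWEEN 33.0 AND 84.3

Result:
id | kind     | reading
---+----------+--------
1  | motion   | 49.5   
2  | temp     | 33     
3  | motion   | 68.6   
4  | humidity | 33.5   
5  | co2      | 38.5   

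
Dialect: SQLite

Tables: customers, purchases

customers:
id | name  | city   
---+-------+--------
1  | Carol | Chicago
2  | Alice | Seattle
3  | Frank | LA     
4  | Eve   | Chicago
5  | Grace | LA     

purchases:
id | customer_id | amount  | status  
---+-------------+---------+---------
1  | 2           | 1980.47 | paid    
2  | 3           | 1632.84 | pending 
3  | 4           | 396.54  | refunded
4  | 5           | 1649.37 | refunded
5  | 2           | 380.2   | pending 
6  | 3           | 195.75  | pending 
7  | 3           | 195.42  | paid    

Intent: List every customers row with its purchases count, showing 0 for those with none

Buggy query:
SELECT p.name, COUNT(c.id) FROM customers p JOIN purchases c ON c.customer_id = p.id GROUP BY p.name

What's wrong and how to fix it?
Bug: An inner join excludes parents with zero children

Fix: Switch to LEFT JOIN to retain unmatched parent rows

Corrected query:
SELECT p.name, COUNT(c.id) FROM customers p LEFT JOIN purchases c ON c.customer_id = p.id GROUP BY p.name

Result:
name  | COUNT(c.id)
------+------------
Alice | 2          
Carol | 0          
Eve   | 1          
Frank | 3          
Grace | 1          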